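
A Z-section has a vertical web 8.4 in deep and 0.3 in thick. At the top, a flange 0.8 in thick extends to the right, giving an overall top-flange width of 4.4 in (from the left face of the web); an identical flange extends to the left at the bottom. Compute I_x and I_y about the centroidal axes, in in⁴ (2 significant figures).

Decompose the section into non-overlapping parts with the origin at the bottom-left of its bounding rectangle.
Web: 0.3 × 8.4, A = 2.52 in², y = 4.2 in, Ī = 14.82 in⁴.
Top flange (beyond web): 4.1 × 0.8, A = 3.28 in², y = 8 in, Ī = 0.1749 in⁴.
Bottom flange (beyond web): 4.1 × 0.8, A = 3.28 in², y = 0.4 in, Ī = 0.1749 in⁴.
Centroid: ȳ = ΣA·y / ΣA = 4.2 in.
Transfer each piece to the centroidal x-axis using Ī + A·d² with d = y − 4.2:
  web: d = 0 in → contributes +14.82 in⁴
  top flange (beyond web): d = 3.8 in → contributes +47.54 in⁴
  bottom flange (beyond web): d = -3.8 in → contributes +47.54 in⁴
Total I = 109.9 in⁴.
For the y-axis: x̄ = 4.25 in.
Repeating about the centroidal y-axis gives I_y = 40.96 in⁴.

I_x ≈ 110 in⁴, I_y ≈ 41 in⁴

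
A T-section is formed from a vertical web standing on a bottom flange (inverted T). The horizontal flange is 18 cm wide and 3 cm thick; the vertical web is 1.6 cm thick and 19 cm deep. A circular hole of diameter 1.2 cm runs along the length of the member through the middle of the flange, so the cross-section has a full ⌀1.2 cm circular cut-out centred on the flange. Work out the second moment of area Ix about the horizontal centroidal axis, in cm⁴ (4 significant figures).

Treat the section as a set of non-overlapping primitives; coordinates are from the bounding-box lower-left.
Flange: 18 × 3, A = 54 cm², y = 1.5 cm, Ī = 40.5 cm⁴.
Web: 1.6 × 19, A = 30.4 cm², y = 12.5 cm, Ī = 914.533 cm⁴.
Hole (subtracted): ⌀1.2, A = 1.13097 cm², y = 1.5 cm, Ī = 0.101788 cm⁴.
Centroid: ȳ = ΣA·y / ΣA = 5.5159 cm.
Transfer each piece to the horizontal centroidal axis using Ī + A·d² with d = y − 5.5159:
  flange: d = -4.0159 cm → contributes +911.382 cm⁴
  web: d = 6.9841 cm → contributes +2397.37 cm⁴
  hole: d = -4.0159 cm → contributes −18.3415 cm⁴
Total I = 3290.41 cm⁴.

Ix ≈ 3290 cm⁴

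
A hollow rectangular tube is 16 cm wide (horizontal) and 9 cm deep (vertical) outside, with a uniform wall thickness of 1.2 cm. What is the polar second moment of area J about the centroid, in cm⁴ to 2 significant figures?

J ≈ 2300 cm⁴

Break the section into simple shapes (no overlaps), measuring from the bottom-left corner of the bounding box.
Outer rectangle: 16 × 9, A = 144 cm², y = 4.5 cm, Ī = 972 cm⁴.
Inner void (subtracted): 13.6 × 6.6, A = 89.76 cm², y = 4.5 cm, Ī = 325.8 cm⁴.
By symmetry the centroid is at mid-height, ȳ = 4.5 cm.
All pieces are centred on the centroidal x-axis, so I = ΣĪ (holes subtracted) = 646.2 cm⁴.
Repeating about the centroidal y-axis gives I_y = 1 688 cm⁴.
Polar second moment: J = I_x + I_y = 2 335 cm⁴.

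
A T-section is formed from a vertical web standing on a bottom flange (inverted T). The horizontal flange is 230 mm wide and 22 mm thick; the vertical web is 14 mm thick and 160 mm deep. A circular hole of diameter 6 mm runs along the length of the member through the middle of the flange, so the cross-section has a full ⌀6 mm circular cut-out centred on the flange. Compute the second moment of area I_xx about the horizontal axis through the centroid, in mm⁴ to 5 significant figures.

Treat the section as a set of non-overlapping primitives; coordinates are from the bounding-box lower-left.
Flange: 230 × 22, A = 5 060 mm², y = 11 mm, Ī = 204086.7 mm⁴.
Web: 14 × 160, A = 2 240 mm², y = 102 mm, Ī = 4 778 667 mm⁴.
Hole (subtracted): ⌀6, A = 28.27433 mm², y = 11 mm, Ī = 63.61725 mm⁴.
Centroid: ȳ = ΣA·y / ΣA = 39.03186 mm.
Transfer each piece to the horizontal axis through the centroid using Ī + A·d² with d = y − 39.03186:
  flange: d = -28.03186 mm → contributes +4 180 160 mm⁴
  web: d = 62.96814 mm → contributes +13 660 237 mm⁴
  hole: d = -28.03186 mm → contributes −22281.17 mm⁴
Total I = 17 818 115 mm⁴.

I_xx ≈ 1.7818 × 10⁷ mm⁴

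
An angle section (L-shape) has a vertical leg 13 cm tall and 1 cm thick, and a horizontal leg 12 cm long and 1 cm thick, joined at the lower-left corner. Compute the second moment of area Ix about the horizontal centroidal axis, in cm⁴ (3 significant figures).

Ix ≈ 399 cm⁴

Break the section into simple shapes (no overlaps), measuring from the bottom-left corner of the bounding box.
Vertical leg: 1 × 13, A = 13 cm², y = 6.5 cm, Ī = 183.08 cm⁴.
Horizontal leg (remainder): 11 × 1, A = 11 cm², y = 0.5 cm, Ī = 0.91667 cm⁴.
Centroid: ȳ = ΣA·y / ΣA = 3.75 cm.
Transfer each piece to the horizontal centroidal axis using Ī + A·d² with d = y − 3.75:
  vertical leg: d = 2.75 cm → contributes +281.4 cm⁴
  horizontal leg (remainder): d = -3.25 cm → contributes +117.1 cm⁴
Total I = 398.5 cm⁴.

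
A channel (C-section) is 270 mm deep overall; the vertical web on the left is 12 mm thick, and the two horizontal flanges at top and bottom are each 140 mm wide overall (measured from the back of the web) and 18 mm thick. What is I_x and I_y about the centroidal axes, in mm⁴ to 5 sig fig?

Break the section into simple shapes (no overlaps), measuring from the bottom-left corner of the bounding box.
Web: 12 × 270, A = 3 240 mm², y = 135 mm, Ī = 19 683 000 mm⁴.
Top flange (beyond web): 128 × 18, A = 2 304 mm², y = 261 mm, Ī = 62 208 mm⁴.
Bottom flange (beyond web): 128 × 18, A = 2 304 mm², y = 9 mm, Ī = 62 208 mm⁴.
By symmetry the centroid is at mid-height, ȳ = 135 mm.
Transfer each piece to the centroidal x-axis using Ī + A·d² with d = y − 135:
  web: d = 0 mm → contributes +19 683 000 mm⁴
  top flange (beyond web): d = 126 mm → contributes +36 640 512 mm⁴
  bottom flange (beyond web): d = -126 mm → contributes +36 640 512 mm⁴
Total I = 92 964 024 mm⁴.
For the y-axis: x̄ = 47.10092 mm.
Repeating about the centroidal y-axis gives I_y = 15 652 024 mm⁴.

I_x ≈ 9.2964 × 10⁷ mm⁴, I_y ≈ 1.5652 × 10⁷ mm⁴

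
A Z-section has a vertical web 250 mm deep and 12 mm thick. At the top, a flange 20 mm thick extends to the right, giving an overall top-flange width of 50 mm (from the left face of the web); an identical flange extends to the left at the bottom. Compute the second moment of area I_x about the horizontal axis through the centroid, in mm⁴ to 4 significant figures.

Treat the section as a set of non-overlapping primitives; coordinates are from the bounding-box lower-left.
Web: 12 × 250, A = 3 000 mm², y = 125 mm, Ī = 15 625 000 mm⁴.
Top flange (beyond web): 38 × 20, A = 760 mm², y = 240 mm, Ī = 25333.3 mm⁴.
Bottom flange (beyond web): 38 × 20, A = 760 mm², y = 10 mm, Ī = 25333.3 mm⁴.
Centroid: ȳ = ΣA·y / ΣA = 125 mm.
Transfer each piece to the horizontal axis through the centroid using Ī + A·d² with d = y − 125:
  web: d = 0 mm → contributes +15 625 000 mm⁴
  top flange (beyond web): d = 115 mm → contributes +10 076 333 mm⁴
  bottom flange (beyond web): d = -115 mm → contributes +10 076 333 mm⁴
Total I = 35 777 667 mm⁴.

I_x ≈ 3.578 × 10⁷ mm⁴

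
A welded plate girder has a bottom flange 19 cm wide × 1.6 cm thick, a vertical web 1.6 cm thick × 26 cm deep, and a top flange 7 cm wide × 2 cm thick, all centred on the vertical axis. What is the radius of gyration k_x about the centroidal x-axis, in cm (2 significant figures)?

Break the section into simple shapes (no overlaps), measuring from the bottom-left corner of the bounding box.
Bottom plate: 19 × 1.6, A = 30.4 cm², y = 0.8 cm, Ī = 6.485 cm⁴.
Web plate: 1.6 × 26, A = 41.6 cm², y = 14.6 cm, Ī = 2 343 cm⁴.
Top plate: 7 × 2, A = 14 cm², y = 28.6 cm, Ī = 4.667 cm⁴.
Centroid: ȳ = ΣA·y / ΣA = 12 cm.
Transfer each piece to the centroidal x-axis using Ī + A·d² with d = y − 12:
  bottom plate: d = -11.2 cm → contributes +3 820 cm⁴
  web plate: d = 2.599 cm → contributes +2 624 cm⁴
  top plate: d = 16.6 cm → contributes +3 862 cm⁴
Total I = 10 307 cm⁴.
Radius of gyration: k = √(I/A) = √(10 307 / 86) = 10.95 cm.

k_x ≈ 11 cm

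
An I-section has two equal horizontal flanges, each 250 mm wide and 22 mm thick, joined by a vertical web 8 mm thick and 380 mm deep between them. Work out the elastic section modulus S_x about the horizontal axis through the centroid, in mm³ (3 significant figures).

Break the section into simple shapes (no overlaps), measuring from the bottom-left corner of the bounding box.
Bottom flange: 250 × 22, A = 5 500 mm², y = 11 mm, Ī = 221 833 mm⁴.
Web: 8 × 380, A = 3 040 mm², y = 212 mm, Ī = 36 581 333 mm⁴.
Top flange: 250 × 22, A = 5 500 mm², y = 413 mm, Ī = 221 833 mm⁴.
By symmetry the centroid is at mid-height, ȳ = 212 mm.
Transfer each piece to the horizontal axis through the centroid using Ī + A·d² with d = y − 212:
  bottom flange: d = -201 mm → contributes +222 427 333 mm⁴
  web: d = 0 mm → contributes +36 581 333 mm⁴
  top flange: d = 201 mm → contributes +222 427 333 mm⁴
Total I = 481 436 000 mm⁴.
Extreme fibre distance c = 212 mm; S = I/c = 2 270 925 mm³.

S_x ≈ 2.27 × 10⁶ mm³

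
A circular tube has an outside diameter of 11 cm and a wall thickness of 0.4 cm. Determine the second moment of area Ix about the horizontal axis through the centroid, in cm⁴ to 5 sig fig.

Break the section into simple shapes (no overlaps), measuring from the bottom-left corner of the bounding box.
Outer circle: ⌀11, A = 95.03318 cm², y = 5.5 cm, Ī = 718.6884 cm⁴.
Bore (subtracted): ⌀10.2, A = 81.71282 cm², y = 5.5 cm, Ī = 531.3376 cm⁴.
By symmetry the centroid is at mid-height, ȳ = 5.5 cm.
All pieces are centred on the horizontal axis through the centroid, so I = ΣĪ (holes subtracted) = 187.3508 cm⁴.

Ix ≈ 187.35 cm⁴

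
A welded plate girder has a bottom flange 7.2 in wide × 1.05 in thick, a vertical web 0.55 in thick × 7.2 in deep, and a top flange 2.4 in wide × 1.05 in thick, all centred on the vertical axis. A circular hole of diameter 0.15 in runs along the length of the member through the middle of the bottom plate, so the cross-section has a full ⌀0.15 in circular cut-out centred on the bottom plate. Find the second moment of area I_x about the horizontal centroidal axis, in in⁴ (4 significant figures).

I_x ≈ 158.6 in⁴

Decompose the section into non-overlapping parts with the origin at the bottom-left of its bounding rectangle.
Bottom plate: 7.2 × 1.05, A = 7.56 in², y = 0.525 in, Ī = 0.694575 in⁴.
Web plate: 0.55 × 7.2, A = 3.96 in², y = 4.65 in, Ī = 17.1072 in⁴.
Top plate: 2.4 × 1.05, A = 2.52 in², y = 8.775 in, Ī = 0.231525 in⁴.
Hole (subtracted): ⌀0.15, A = 0.0176715 in², y = 0.525 in, Ī = 0.0000248505 in⁴.
Centroid: ȳ = ΣA·y / ΣA = 3.17256 in.
Transfer each piece to the horizontal centroidal axis using Ī + A·d² with d = y − 3.17256:
  bottom plate: d = -2.64756 in → contributes +53.6871 in⁴
  web plate: d = 1.47744 in → contributes +25.7512 in⁴
  top plate: d = 5.60244 in → contributes +79.3275 in⁴
  hole: d = -2.64756 in → contributes −0.123895 in⁴
Total I = 158.642 in⁴.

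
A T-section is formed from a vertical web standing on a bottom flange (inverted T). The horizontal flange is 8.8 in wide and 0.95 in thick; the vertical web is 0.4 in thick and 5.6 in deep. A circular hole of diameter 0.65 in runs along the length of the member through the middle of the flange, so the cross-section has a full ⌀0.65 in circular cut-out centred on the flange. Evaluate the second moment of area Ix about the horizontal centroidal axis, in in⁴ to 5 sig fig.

Ix ≈ 25.258 in⁴

Break the section into simple shapes (no overlaps), measuring from the bottom-left corner of the bounding box.
Flange: 8.8 × 0.95, A = 8.36 in², y = 0.475 in, Ī = 0.6287417 in⁴.
Web: 0.4 × 5.6, A = 2.24 in², y = 3.75 in, Ī = 5.853867 in⁴.
Hole (subtracted): ⌀0.65, A = 0.3318307 in², y = 0.475 in, Ī = 0.008762405 in⁴.
Centroid: ȳ = ΣA·y / ΣA = 1.189441 in.
Transfer each piece to the horizontal centroidal axis using Ī + A·d² with d = y − 1.189441:
  flange: d = -0.7144409 in → contributes +4.895901 in⁴
  web: d = 2.560559 in → contributes +20.54034 in⁴
  hole: d = -0.7144409 in → contributes −0.1781374 in⁴
Total I = 25.25811 in⁴.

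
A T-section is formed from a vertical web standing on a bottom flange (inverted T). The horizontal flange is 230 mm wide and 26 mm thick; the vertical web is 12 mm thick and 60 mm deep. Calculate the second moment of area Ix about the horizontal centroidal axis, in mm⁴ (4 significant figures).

Treat the section as a set of non-overlapping primitives; coordinates are from the bounding-box lower-left.
Flange: 230 × 26, A = 5 980 mm², y = 13 mm, Ī = 336 873 mm⁴.
Web: 12 × 60, A = 720 mm², y = 56 mm, Ī = 216 000 mm⁴.
Centroid: ȳ = ΣA·y / ΣA = 17.6209 mm.
Transfer each piece to the horizontal centroidal axis using Ī + A·d² with d = y − 17.6209:
  flange: d = -4.6209 mm → contributes +464 562 mm⁴
  web: d = 38.3791 mm → contributes +1 276 528 mm⁴
Total I = 1 741 090 mm⁴.

Ix ≈ 1.741 × 10⁶ mm⁴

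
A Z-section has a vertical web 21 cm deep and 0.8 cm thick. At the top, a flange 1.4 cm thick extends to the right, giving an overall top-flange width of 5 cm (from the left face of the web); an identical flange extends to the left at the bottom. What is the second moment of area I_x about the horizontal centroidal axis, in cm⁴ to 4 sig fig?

I_x ≈ 1749 cm⁴

Decompose the section into non-overlapping parts with the origin at the bottom-left of its bounding rectangle.
Web: 0.8 × 21, A = 16.8 cm², y = 10.5 cm, Ī = 617.4 cm⁴.
Top flange (beyond web): 4.2 × 1.4, A = 5.88 cm², y = 20.3 cm, Ī = 0.9604 cm⁴.
Bottom flange (beyond web): 4.2 × 1.4, A = 5.88 cm², y = 0.7 cm, Ī = 0.9604 cm⁴.
Centroid: ȳ = ΣA·y / ΣA = 10.5 cm.
Transfer each piece to the horizontal centroidal axis using Ī + A·d² with d = y − 10.5:
  web: d = 0 cm → contributes +617.4 cm⁴
  top flange (beyond web): d = 9.8 cm → contributes +565.676 cm⁴
  bottom flange (beyond web): d = -9.8 cm → contributes +565.676 cm⁴
Total I = 1748.75 cm⁴.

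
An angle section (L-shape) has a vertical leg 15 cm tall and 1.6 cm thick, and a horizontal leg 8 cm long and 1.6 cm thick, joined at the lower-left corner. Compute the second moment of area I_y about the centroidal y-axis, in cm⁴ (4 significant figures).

Split into non-overlapping primitives; take the origin at the lower-left of the bounding box.
Vertical leg: 1.6 × 15, A = 24 cm², x = 0.8 cm, Ī = 5.12 cm⁴.
Horizontal leg (remainder): 6.4 × 1.6, A = 10.24 cm², x = 4.8 cm, Ī = 34.9525 cm⁴.
Centroid: x̄ = ΣA·x / ΣA = 1.99626 cm.
Transfer each piece to the centroidal y-axis using Ī + A·d² with d = x − 1.99626:
  vertical leg: d = -1.19626 cm → contributes +39.465 cm⁴
  horizontal leg (remainder): d = 2.80374 cm → contributes +115.449 cm⁴
Total I = 154.914 cm⁴.

I_y ≈ 154.9 cm⁴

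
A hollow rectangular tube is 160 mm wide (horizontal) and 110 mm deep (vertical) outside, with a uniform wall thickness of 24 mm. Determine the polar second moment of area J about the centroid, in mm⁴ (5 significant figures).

Split into non-overlapping primitives; take the origin at the lower-left of the bounding box.
Outer rectangle: 160 × 110, A = 17 600 mm², y = 55 mm, Ī = 17 746 667 mm⁴.
Inner void (subtracted): 112 × 62, A = 6 944 mm², y = 55 mm, Ī = 2 224 395 mm⁴.
By symmetry the centroid is at mid-height, ȳ = 55 mm.
All pieces are centred on the centroidal x-axis, so I = ΣĪ (holes subtracted) = 15 522 272 mm⁴.
Repeating about the centroidal y-axis gives I_y = 30 287 872 mm⁴.
Polar second moment: J = I_x + I_y = 45 810 144 mm⁴.

J ≈ 4.5810 × 10⁷ mm⁴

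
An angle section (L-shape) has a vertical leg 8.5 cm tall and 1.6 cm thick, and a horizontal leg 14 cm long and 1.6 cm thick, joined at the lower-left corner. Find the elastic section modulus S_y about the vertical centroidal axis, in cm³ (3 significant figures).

Treat the section as a set of non-overlapping primitives; coordinates are from the bounding-box lower-left.
Vertical leg: 1.6 × 8.5, A = 13.6 cm², x = 0.8 cm, Ī = 2.9013 cm⁴.
Horizontal leg (remainder): 12.4 × 1.6, A = 19.84 cm², x = 7.8 cm, Ī = 254.22 cm⁴.
Centroid: x̄ = ΣA·x / ΣA = 4.9531 cm.
Transfer each piece to the vertical centroidal axis using Ī + A·d² with d = x − 4.9531:
  vertical leg: d = -4.1531 cm → contributes +237.48 cm⁴
  horizontal leg (remainder): d = 2.8469 cm → contributes +415.02 cm⁴
Total I = 652.49 cm⁴.
Extreme fibre distance c = 9.0469 cm; S = I/c = 72.124 cm³.

S_y ≈ 72.1 cm³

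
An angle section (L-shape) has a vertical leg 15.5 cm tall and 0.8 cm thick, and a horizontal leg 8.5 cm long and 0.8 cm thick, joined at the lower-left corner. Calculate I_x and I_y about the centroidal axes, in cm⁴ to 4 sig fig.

Decompose the section into non-overlapping parts with the origin at the bottom-left of its bounding rectangle.
Vertical leg: 0.8 × 15.5, A = 12.4 cm², y = 7.75 cm, Ī = 248.258 cm⁴.
Horizontal leg (remainder): 7.7 × 0.8, A = 6.16 cm², y = 0.4 cm, Ī = 0.328533 cm⁴.
Centroid: ȳ = ΣA·y / ΣA = 5.31056 cm.
Transfer each piece to the centroidal x-axis using Ī + A·d² with d = y − 5.31056:
  vertical leg: d = 2.43944 cm → contributes +322.049 cm⁴
  horizontal leg (remainder): d = -4.91056 cm → contributes +148.868 cm⁴
Total I = 470.917 cm⁴.
For the y-axis: x̄ = 1.81056 cm.
Repeating about the centroidal y-axis gives I_y = 105.433 cm⁴.

I_x ≈ 470.9 cm⁴, I_y ≈ 105.4 cm⁴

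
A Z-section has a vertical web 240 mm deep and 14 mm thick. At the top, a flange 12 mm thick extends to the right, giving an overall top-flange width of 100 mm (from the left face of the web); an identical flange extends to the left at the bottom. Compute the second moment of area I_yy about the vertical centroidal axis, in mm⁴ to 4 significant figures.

I_yy ≈ 6.487 × 10⁶ mm⁴

Treat the section as a set of non-overlapping primitives; coordinates are from the bounding-box lower-left.
Web: 14 × 240, A = 3 360 mm², x = 93 mm, Ī = 54 880 mm⁴.
Top flange (beyond web): 86 × 12, A = 1 032 mm², x = 143 mm, Ī = 636 056 mm⁴.
Bottom flange (beyond web): 86 × 12, A = 1 032 mm², x = 43 mm, Ī = 636 056 mm⁴.
Centroid: x̄ = ΣA·x / ΣA = 93 mm.
Transfer each piece to the vertical centroidal axis using Ī + A·d² with d = x − 93:
  web: d = 0 mm → contributes +54 880 mm⁴
  top flange (beyond web): d = 50 mm → contributes +3 216 056 mm⁴
  bottom flange (beyond web): d = -50 mm → contributes +3 216 056 mm⁴
Total I = 6 486 992 mm⁴.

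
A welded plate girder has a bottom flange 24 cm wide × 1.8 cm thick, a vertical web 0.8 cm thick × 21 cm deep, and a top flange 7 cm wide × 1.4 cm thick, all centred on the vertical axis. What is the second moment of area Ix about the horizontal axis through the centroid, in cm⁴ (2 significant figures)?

Split into non-overlapping primitives; take the origin at the lower-left of the bounding box.
Bottom plate: 24 × 1.8, A = 43.2 cm², y = 0.9 cm, Ī = 11.66 cm⁴.
Web plate: 0.8 × 21, A = 16.8 cm², y = 12.3 cm, Ī = 617.4 cm⁴.
Top plate: 7 × 1.4, A = 9.8 cm², y = 23.5 cm, Ī = 1.601 cm⁴.
Centroid: ȳ = ΣA·y / ΣA = 6.817 cm.
Transfer each piece to the horizontal axis through the centroid using Ī + A·d² with d = y − 6.817:
  bottom plate: d = -5.917 cm → contributes +1 524 cm⁴
  web plate: d = 5.483 cm → contributes +1 122 cm⁴
  top plate: d = 16.68 cm → contributes +2 729 cm⁴
Total I = 5 376 cm⁴.

Ix ≈ 5400 cm⁴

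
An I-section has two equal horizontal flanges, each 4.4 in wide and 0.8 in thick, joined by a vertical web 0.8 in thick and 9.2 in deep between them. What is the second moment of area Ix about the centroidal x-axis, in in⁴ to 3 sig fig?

Ix ≈ 228 in⁴

Split into non-overlapping primitives; take the origin at the lower-left of the bounding box.
Bottom flange: 4.4 × 0.8, A = 3.52 in², y = 0.4 in, Ī = 0.18773 in⁴.
Web: 0.8 × 9.2, A = 7.36 in², y = 5.4 in, Ī = 51.913 in⁴.
Top flange: 4.4 × 0.8, A = 3.52 in², y = 10.4 in, Ī = 0.18773 in⁴.
By symmetry the centroid is at mid-height, ȳ = 5.4 in.
Transfer each piece to the centroidal x-axis using Ī + A·d² with d = y − 5.4:
  bottom flange: d = -5 in → contributes +88.188 in⁴
  web: d = 0 in → contributes +51.913 in⁴
  top flange: d = 5 in → contributes +88.188 in⁴
Total I = 228.29 in⁴.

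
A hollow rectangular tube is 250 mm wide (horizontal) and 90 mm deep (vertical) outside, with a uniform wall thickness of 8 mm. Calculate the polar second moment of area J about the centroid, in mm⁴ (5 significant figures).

Decompose the section into non-overlapping parts with the origin at the bottom-left of its bounding rectangle.
Outer rectangle: 250 × 90, A = 22 500 mm², y = 45 mm, Ī = 15 187 500 mm⁴.
Inner void (subtracted): 234 × 74, A = 17 316 mm², y = 45 mm, Ī = 7 901 868 mm⁴.
By symmetry the centroid is at mid-height, ȳ = 45 mm.
All pieces are centred on the centroidal x-axis, so I = ΣĪ (holes subtracted) = 7 285 632 mm⁴.
Repeating about the centroidal y-axis gives I_y = 38 174 592 mm⁴.
Polar second moment: J = I_x + I_y = 45 460 224 mm⁴.

J ≈ 4.5460 × 10⁷ mm⁴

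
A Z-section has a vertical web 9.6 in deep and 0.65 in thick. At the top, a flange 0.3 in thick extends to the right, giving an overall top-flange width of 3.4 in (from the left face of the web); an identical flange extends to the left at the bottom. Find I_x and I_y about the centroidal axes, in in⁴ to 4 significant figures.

Split into non-overlapping primitives; take the origin at the lower-left of the bounding box.
Web: 0.65 × 9.6, A = 6.24 in², y = 4.8 in, Ī = 47.9232 in⁴.
Top flange (beyond web): 2.75 × 0.3, A = 0.825 in², y = 9.45 in, Ī = 0.0061875 in⁴.
Bottom flange (beyond web): 2.75 × 0.3, A = 0.825 in², y = 0.15 in, Ī = 0.0061875 in⁴.
Centroid: ȳ = ΣA·y / ΣA = 4.8 in.
Transfer each piece to the centroidal x-axis using Ī + A·d² with d = y − 4.8:
  web: d = 0 in → contributes +47.9232 in⁴
  top flange (beyond web): d = 4.65 in → contributes +17.8448 in⁴
  bottom flange (beyond web): d = -4.65 in → contributes +17.8448 in⁴
Total I = 83.6127 in⁴.
For the y-axis: x̄ = 3.075 in.
Repeating about the centroidal y-axis gives I_y = 6.02804 in⁴.

I_x ≈ 83.61 in⁴, I_y ≈ 6.028 in⁴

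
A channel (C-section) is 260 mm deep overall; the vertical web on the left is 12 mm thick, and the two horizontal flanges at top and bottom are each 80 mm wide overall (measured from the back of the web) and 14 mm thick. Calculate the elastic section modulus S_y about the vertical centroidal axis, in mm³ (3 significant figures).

Break the section into simple shapes (no overlaps), measuring from the bottom-left corner of the bounding box.
Web: 12 × 260, A = 3 120 mm², x = 6 mm, Ī = 37 440 mm⁴.
Top flange (beyond web): 68 × 14, A = 952 mm², x = 46 mm, Ī = 366 837 mm⁴.
Bottom flange (beyond web): 68 × 14, A = 952 mm², x = 46 mm, Ī = 366 837 mm⁴.
Centroid: x̄ = ΣA·x / ΣA = 21.159 mm.
Transfer each piece to the vertical centroidal axis using Ī + A·d² with d = x − 21.159:
  web: d = -15.159 mm → contributes +754 424 mm⁴
  top flange (beyond web): d = 24.841 mm → contributes +954 282 mm⁴
  bottom flange (beyond web): d = 24.841 mm → contributes +954 282 mm⁴
Total I = 2 662 987 mm⁴.
Extreme fibre distance c = 58.841 mm; S = I/c = 45 258 mm³.

S_y ≈ 4.53 × 10⁴ mm³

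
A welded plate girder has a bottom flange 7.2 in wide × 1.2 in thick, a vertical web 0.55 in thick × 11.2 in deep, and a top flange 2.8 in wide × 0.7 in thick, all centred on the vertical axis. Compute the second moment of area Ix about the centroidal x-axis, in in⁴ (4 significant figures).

Ix ≈ 362.2 in⁴

Break the section into simple shapes (no overlaps), measuring from the bottom-left corner of the bounding box.
Bottom plate: 7.2 × 1.2, A = 8.64 in², y = 0.6 in, Ī = 1.0368 in⁴.
Web plate: 0.55 × 11.2, A = 6.16 in², y = 6.8 in, Ī = 64.3925 in⁴.
Top plate: 2.8 × 0.7, A = 1.96 in², y = 12.75 in, Ī = 0.0800333 in⁴.
Centroid: ȳ = ΣA·y / ΣA = 4.29964 in.
Transfer each piece to the centroidal x-axis using Ī + A·d² with d = y − 4.29964:
  bottom plate: d = -3.69964 in → contributes +119.296 in⁴
  web plate: d = 2.50036 in → contributes +102.904 in⁴
  top plate: d = 8.45036 in → contributes +140.041 in⁴
Total I = 362.24 in⁴.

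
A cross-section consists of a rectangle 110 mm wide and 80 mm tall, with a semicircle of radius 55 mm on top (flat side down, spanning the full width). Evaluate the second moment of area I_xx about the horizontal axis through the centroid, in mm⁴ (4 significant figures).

Treat the section as a set of non-overlapping primitives; coordinates are from the bounding-box lower-left.
Rectangular body: 110 × 80, A = 8 800 mm², y = 40 mm, Ī = 4 693 333 mm⁴.
Semicircular cap: semicircle r = 55, A = 4751.66 mm², y = 103.343 mm, Ī = 1 004 345 mm⁴.
Centroid: ȳ = ΣA·y / ΣA = 62.2101 mm.
Transfer each piece to the horizontal axis through the centroid using Ī + A·d² with d = y − 62.2101:
  rectangular body: d = -22.2101 mm → contributes +9 034 253 mm⁴
  semicircular cap: d = 41.1327 mm → contributes +9 043 662 mm⁴
Total I = 18 077 915 mm⁴.

I_xx ≈ 1.808 × 10⁷ mm⁴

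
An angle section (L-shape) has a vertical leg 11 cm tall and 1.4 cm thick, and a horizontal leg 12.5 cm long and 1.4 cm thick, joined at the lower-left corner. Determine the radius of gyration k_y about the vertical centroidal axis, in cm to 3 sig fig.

k_y ≈ 3.87 cm

Treat the section as a set of non-overlapping primitives; coordinates are from the bounding-box lower-left.
Vertical leg: 1.4 × 11, A = 15.4 cm², x = 0.7 cm, Ī = 2.5153 cm⁴.
Horizontal leg (remainder): 11.1 × 1.4, A = 15.54 cm², x = 6.95 cm, Ī = 159.56 cm⁴.
Centroid: x̄ = ΣA·x / ΣA = 3.8391 cm.
Transfer each piece to the vertical centroidal axis using Ī + A·d² with d = x − 3.8391:
  vertical leg: d = -3.1391 cm → contributes +154.27 cm⁴
  horizontal leg (remainder): d = 3.1109 cm → contributes +309.94 cm⁴
Total I = 464.21 cm⁴.
Radius of gyration: k = √(I/A) = √(464.21 / 30.94) = 3.8735 cm.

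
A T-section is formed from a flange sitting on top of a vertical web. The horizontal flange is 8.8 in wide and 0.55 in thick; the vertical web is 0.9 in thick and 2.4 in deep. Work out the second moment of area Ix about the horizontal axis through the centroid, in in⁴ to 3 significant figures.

Ix ≈ 4.41 in⁴

Split into non-overlapping primitives; take the origin at the lower-left of the bounding box.
Flange: 8.8 × 0.55, A = 4.84 in², y = 2.675 in, Ī = 0.12201 in⁴.
Web: 0.9 × 2.4, A = 2.16 in², y = 1.2 in, Ī = 1.0368 in⁴.
Centroid: ȳ = ΣA·y / ΣA = 2.2199 in.
Transfer each piece to the horizontal axis through the centroid using Ī + A·d² with d = y − 2.2199:
  flange: d = 0.45514 in → contributes +1.1246 in⁴
  web: d = -1.0199 in → contributes +3.2834 in⁴
Total I = 4.4081 in⁴.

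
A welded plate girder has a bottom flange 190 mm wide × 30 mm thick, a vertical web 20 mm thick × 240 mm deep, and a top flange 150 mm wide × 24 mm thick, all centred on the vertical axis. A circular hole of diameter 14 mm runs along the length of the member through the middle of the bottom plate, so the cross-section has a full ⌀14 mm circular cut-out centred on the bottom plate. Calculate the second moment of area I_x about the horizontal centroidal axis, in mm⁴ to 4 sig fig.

Split into non-overlapping primitives; take the origin at the lower-left of the bounding box.
Bottom plate: 190 × 30, A = 5 700 mm², y = 15 mm, Ī = 427 500 mm⁴.
Web plate: 20 × 240, A = 4 800 mm², y = 150 mm, Ī = 23 040 000 mm⁴.
Top plate: 150 × 24, A = 3 600 mm², y = 282 mm, Ī = 172 800 mm⁴.
Hole (subtracted): ⌀14, A = 153.938 mm², y = 15 mm, Ī = 1885.74 mm⁴.
Centroid: ȳ = ΣA·y / ΣA = 130.387 mm.
Transfer each piece to the horizontal centroidal axis using Ī + A·d² with d = y − 130.387:
  bottom plate: d = -115.387 mm → contributes +76 318 753 mm⁴
  web plate: d = 19.6126 mm → contributes +24 886 337 mm⁴
  top plate: d = 151.613 mm → contributes +82 923 756 mm⁴
  hole: d = -115.387 mm → contributes −2 051 456 mm⁴
Total I = 182 077 391 mm⁴.

I_x ≈ 1.821 × 10⁸ mm⁴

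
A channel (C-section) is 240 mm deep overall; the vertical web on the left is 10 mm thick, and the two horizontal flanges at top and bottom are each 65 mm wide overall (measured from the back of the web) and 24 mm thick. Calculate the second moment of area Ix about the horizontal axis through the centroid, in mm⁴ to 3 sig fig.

Break the section into simple shapes (no overlaps), measuring from the bottom-left corner of the bounding box.
Web: 10 × 240, A = 2 400 mm², y = 120 mm, Ī = 11 520 000 mm⁴.
Top flange (beyond web): 55 × 24, A = 1 320 mm², y = 228 mm, Ī = 63 360 mm⁴.
Bottom flange (beyond web): 55 × 24, A = 1 320 mm², y = 12 mm, Ī = 63 360 mm⁴.
By symmetry the centroid is at mid-height, ȳ = 120 mm.
Transfer each piece to the horizontal axis through the centroid using Ī + A·d² with d = y − 120:
  web: d = 0 mm → contributes +11 520 000 mm⁴
  top flange (beyond web): d = 108 mm → contributes +15 459 840 mm⁴
  bottom flange (beyond web): d = -108 mm → contributes +15 459 840 mm⁴
Total I = 42 439 680 mm⁴.

Ix ≈ 4.24 × 10⁷ mm⁴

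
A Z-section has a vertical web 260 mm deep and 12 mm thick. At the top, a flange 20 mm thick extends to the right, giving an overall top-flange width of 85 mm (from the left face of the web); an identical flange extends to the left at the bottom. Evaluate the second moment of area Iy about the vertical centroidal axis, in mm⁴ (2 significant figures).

Iy ≈ 6.6 × 10⁶ mm⁴

Split into non-overlapping primitives; take the origin at the lower-left of the bounding box.
Web: 12 × 260, A = 3 120 mm², x = 79 mm, Ī = 37 440 mm⁴.
Top flange (beyond web): 73 × 20, A = 1 460 mm², x = 121.5 mm, Ī = 648 362 mm⁴.
Bottom flange (beyond web): 73 × 20, A = 1 460 mm², x = 36.5 mm, Ī = 648 362 mm⁴.
Centroid: x̄ = ΣA·x / ΣA = 79 mm.
Transfer each piece to the vertical centroidal axis using Ī + A·d² with d = x − 79:
  web: d = 0 mm → contributes +37 440 mm⁴
  top flange (beyond web): d = 42.5 mm → contributes +3 285 487 mm⁴
  bottom flange (beyond web): d = -42.5 mm → contributes +3 285 487 mm⁴
Total I = 6 608 413 mm⁴.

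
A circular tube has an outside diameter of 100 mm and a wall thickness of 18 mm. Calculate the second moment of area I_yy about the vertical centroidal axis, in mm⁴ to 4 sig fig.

Split into non-overlapping primitives; take the origin at the lower-left of the bounding box.
Outer circle: ⌀100, A = 7853.98 mm², x = 50 mm, Ī = 4 908 739 mm⁴.
Bore (subtracted): ⌀64, A = 3216.99 mm², x = 50 mm, Ī = 823 550 mm⁴.
By symmetry the centroid is at mid-width, x̄ = 50 mm.
All pieces are centred on the vertical centroidal axis, so I = ΣĪ (holes subtracted) = 4 085 189 mm⁴.

I_yy ≈ 4.085 × 10⁶ mm⁴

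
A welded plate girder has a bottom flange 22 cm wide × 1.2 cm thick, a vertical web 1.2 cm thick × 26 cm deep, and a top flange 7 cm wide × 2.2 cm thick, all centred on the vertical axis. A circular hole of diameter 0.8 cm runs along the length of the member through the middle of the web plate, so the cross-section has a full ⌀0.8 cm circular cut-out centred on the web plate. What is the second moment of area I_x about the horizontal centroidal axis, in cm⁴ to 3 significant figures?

Split into non-overlapping primitives; take the origin at the lower-left of the bounding box.
Bottom plate: 22 × 1.2, A = 26.4 cm², y = 0.6 cm, Ī = 3.168 cm⁴.
Web plate: 1.2 × 26, A = 31.2 cm², y = 14.2 cm, Ī = 1757.6 cm⁴.
Top plate: 7 × 2.2, A = 15.4 cm², y = 28.3 cm, Ī = 6.2113 cm⁴.
Hole (subtracted): ⌀0.8, A = 0.50265 cm², y = 14.2 cm, Ī = 0.020106 cm⁴.
Centroid: ȳ = ΣA·y / ΣA = 12.243 cm.
Transfer each piece to the horizontal centroidal axis using Ī + A·d² with d = y − 12.243:
  bottom plate: d = -11.643 cm → contributes +3581.7 cm⁴
  web plate: d = 1.9573 cm → contributes +1877.1 cm⁴
  top plate: d = 16.057 cm → contributes +3976.9 cm⁴
  hole: d = 1.9573 cm → contributes −1.9458 cm⁴
Total I = 9433.8 cm⁴.

I_x ≈ 9430 cm⁴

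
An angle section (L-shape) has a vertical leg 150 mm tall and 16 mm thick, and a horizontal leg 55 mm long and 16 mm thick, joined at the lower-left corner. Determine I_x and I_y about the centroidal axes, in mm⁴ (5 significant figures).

Break the section into simple shapes (no overlaps), measuring from the bottom-left corner of the bounding box.
Vertical leg: 16 × 150, A = 2 400 mm², y = 75 mm, Ī = 4 500 000 mm⁴.
Horizontal leg (remainder): 39 × 16, A = 624 mm², y = 8 mm, Ī = 13 312 mm⁴.
Centroid: ȳ = ΣA·y / ΣA = 61.1746 mm.
Transfer each piece to the centroidal x-axis using Ī + A·d² with d = y − 61.1746:
  vertical leg: d = 13.8254 mm → contributes +4 958 740 mm⁴
  horizontal leg (remainder): d = -53.1746 mm → contributes +1 777 696 mm⁴
Total I = 6 736 436 mm⁴.
For the y-axis: x̄ = 13.6746 mm.
Repeating about the centroidal y-axis gives I_y = 504815.8 mm⁴.

I_x ≈ 6.7364 × 10⁶ mm⁴, I_y ≈ 5.0482 × 10⁵ mm⁴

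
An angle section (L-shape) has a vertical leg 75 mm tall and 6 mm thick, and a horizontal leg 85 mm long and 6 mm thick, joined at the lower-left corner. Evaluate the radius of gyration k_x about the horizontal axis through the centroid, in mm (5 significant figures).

k_x ≈ 22.961 mm

Treat the section as a set of non-overlapping primitives; coordinates are from the bounding-box lower-left.
Vertical leg: 6 × 75, A = 450 mm², y = 37.5 mm, Ī = 210937.5 mm⁴.
Horizontal leg (remainder): 79 × 6, A = 474 mm², y = 3 mm, Ī = 1 422 mm⁴.
Centroid: ȳ = ΣA·y / ΣA = 19.80195 mm.
Transfer each piece to the horizontal axis through the centroid using Ī + A·d² with d = y − 19.80195:
  vertical leg: d = 17.69805 mm → contributes +351 887 mm⁴
  horizontal leg (remainder): d = -16.80195 mm → contributes +135234.8 mm⁴
Total I = 487121.8 mm⁴.
Radius of gyration: k = √(I/A) = √(487121.8 / 924) = 22.96058 mm.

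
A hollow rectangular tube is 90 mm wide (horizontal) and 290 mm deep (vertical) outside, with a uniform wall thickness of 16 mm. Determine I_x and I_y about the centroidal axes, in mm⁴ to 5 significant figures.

Split into non-overlapping primitives; take the origin at the lower-left of the bounding box.
Outer rectangle: 90 × 290, A = 26 100 mm², y = 145 mm, Ī = 182 917 500 mm⁴.
Inner void (subtracted): 58 × 258, A = 14 964 mm², y = 145 mm, Ī = 83 005 308 mm⁴.
By symmetry the centroid is at mid-height, ȳ = 145 mm.
All pieces are centred on the centroidal x-axis, so I = ΣĪ (holes subtracted) = 99 912 192 mm⁴.
Repeating about the centroidal y-axis gives I_y = 13 422 592 mm⁴.

I_x ≈ 9.9912 × 10⁷ mm⁴, I_y ≈ 1.3423 × 10⁷ mm⁴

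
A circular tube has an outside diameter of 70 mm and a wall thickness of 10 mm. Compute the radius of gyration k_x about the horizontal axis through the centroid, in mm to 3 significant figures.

Break the section into simple shapes (no overlaps), measuring from the bottom-left corner of the bounding box.
Outer circle: ⌀70, A = 3848.5 mm², y = 35 mm, Ī = 1 178 588 mm⁴.
Bore (subtracted): ⌀50, A = 1963.5 mm², y = 35 mm, Ī = 306 796 mm⁴.
By symmetry the centroid is at mid-height, ȳ = 35 mm.
All pieces are centred on the horizontal axis through the centroid, so I = ΣĪ (holes subtracted) = 871 792 mm⁴.
Radius of gyration: k = √(I/A) = √(871 792 / 1 885) = 21.506 mm.

k_x ≈ 21.5 mm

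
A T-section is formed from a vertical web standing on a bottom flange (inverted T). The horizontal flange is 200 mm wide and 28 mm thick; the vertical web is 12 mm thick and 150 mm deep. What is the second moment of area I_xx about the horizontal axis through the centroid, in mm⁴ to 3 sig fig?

Break the section into simple shapes (no overlaps), measuring from the bottom-left corner of the bounding box.
Flange: 200 × 28, A = 5 600 mm², y = 14 mm, Ī = 365 867 mm⁴.
Web: 12 × 150, A = 1 800 mm², y = 103 mm, Ī = 3 375 000 mm⁴.
Centroid: ȳ = ΣA·y / ΣA = 35.649 mm.
Transfer each piece to the horizontal axis through the centroid using Ī + A·d² with d = y − 35.649:
  flange: d = -21.649 mm → contributes +2 990 385 mm⁴
  web: d = 67.351 mm → contributes +11 540 168 mm⁴
Total I = 14 530 553 mm⁴.

I_xx ≈ 1.45 × 10⁷ mm⁴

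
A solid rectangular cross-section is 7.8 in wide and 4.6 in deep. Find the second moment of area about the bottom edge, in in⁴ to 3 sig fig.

I_base ≈ 253 in⁴

The section: 7.8 × 4.6, A = 35.88 in², y = 2.3 in, Ī = 63.268 in⁴.
Transfer it to a horizontal axis along the bottom face using Ī + A·d² with d = y − 0:
  the section: d = 2.3 in → contributes +253.07 in⁴
Total I = 253.07 in⁴.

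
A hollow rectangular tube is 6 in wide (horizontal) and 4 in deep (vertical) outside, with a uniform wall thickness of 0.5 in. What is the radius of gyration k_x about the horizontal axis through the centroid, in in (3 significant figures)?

k_x ≈ 1.52 in

Split into non-overlapping primitives; take the origin at the lower-left of the bounding box.
Outer rectangle: 6 × 4, A = 24 in², y = 2 in, Ī = 32 in⁴.
Inner void (subtracted): 5 × 3, A = 15 in², y = 2 in, Ī = 11.25 in⁴.
By symmetry the centroid is at mid-height, ȳ = 2 in.
All pieces are centred on the horizontal axis through the centroid, so I = ΣĪ (holes subtracted) = 20.75 in⁴.
Radius of gyration: k = √(I/A) = √(20.75 / 9) = 1.5184 in.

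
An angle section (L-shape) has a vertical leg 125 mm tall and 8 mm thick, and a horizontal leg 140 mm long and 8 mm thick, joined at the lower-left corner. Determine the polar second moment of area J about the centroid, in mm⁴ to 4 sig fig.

Decompose the section into non-overlapping parts with the origin at the bottom-left of its bounding rectangle.
Vertical leg: 8 × 125, A = 1 000 mm², y = 62.5 mm, Ī = 1 302 083 mm⁴.
Horizontal leg (remainder): 132 × 8, A = 1 056 mm², y = 4 mm, Ī = 5 632 mm⁴.
Centroid: ȳ = ΣA·y / ΣA = 32.4533 mm.
Transfer each piece to the centroidal x-axis using Ī + A·d² with d = y − 32.4533:
  vertical leg: d = 30.0467 mm → contributes +2 204 887 mm⁴
  horizontal leg (remainder): d = -28.4533 mm → contributes +860 560 mm⁴
Total I = 3 065 447 mm⁴.
For the y-axis: x̄ = 39.9533 mm.
Repeating about the centroidal y-axis gives I_y = 4 055 377 mm⁴.
Polar second moment: J = I_x + I_y = 7 120 824 mm⁴.

J ≈ 7.121 × 10⁶ mm⁴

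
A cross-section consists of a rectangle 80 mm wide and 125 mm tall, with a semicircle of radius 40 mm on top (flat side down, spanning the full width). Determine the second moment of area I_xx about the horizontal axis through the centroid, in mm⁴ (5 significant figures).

Decompose the section into non-overlapping parts with the origin at the bottom-left of its bounding rectangle.
Rectangular body: 80 × 125, A = 10 000 mm², y = 62.5 mm, Ī = 13 020 833 mm⁴.
Semicircular cap: semicircle r = 40, A = 2513.274 mm², y = 141.9765 mm, Ī = 280977.8 mm⁴.
Centroid: ȳ = ΣA·y / ΣA = 78.46275 mm.
Transfer each piece to the horizontal axis through the centroid using Ī + A·d² with d = y − 78.46275:
  rectangular body: d = -15.96275 mm → contributes +15 568 928 mm⁴
  semicircular cap: d = 63.51377 mm → contributes +10 419 525 mm⁴
Total I = 25 988 453 mm⁴.

I_xx ≈ 2.5988 × 10⁷ mm⁴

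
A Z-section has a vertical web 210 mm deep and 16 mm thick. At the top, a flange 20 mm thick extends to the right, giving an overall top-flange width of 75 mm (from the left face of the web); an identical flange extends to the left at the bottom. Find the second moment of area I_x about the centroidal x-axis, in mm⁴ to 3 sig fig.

I_x ≈ 3.37 × 10⁷ mm⁴

Split into non-overlapping primitives; take the origin at the lower-left of the bounding box.
Web: 16 × 210, A = 3 360 mm², y = 105 mm, Ī = 12 348 000 mm⁴.
Top flange (beyond web): 59 × 20, A = 1 180 mm², y = 200 mm, Ī = 39 333 mm⁴.
Bottom flange (beyond web): 59 × 20, A = 1 180 mm², y = 10 mm, Ī = 39 333 mm⁴.
Centroid: ȳ = ΣA·y / ΣA = 105 mm.
Transfer each piece to the centroidal x-axis using Ī + A·d² with d = y − 105:
  web: d = 0 mm → contributes +12 348 000 mm⁴
  top flange (beyond web): d = 95 mm → contributes +10 688 833 mm⁴
  bottom flange (beyond web): d = -95 mm → contributes +10 688 833 mm⁴
Total I = 33 725 667 mm⁴.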